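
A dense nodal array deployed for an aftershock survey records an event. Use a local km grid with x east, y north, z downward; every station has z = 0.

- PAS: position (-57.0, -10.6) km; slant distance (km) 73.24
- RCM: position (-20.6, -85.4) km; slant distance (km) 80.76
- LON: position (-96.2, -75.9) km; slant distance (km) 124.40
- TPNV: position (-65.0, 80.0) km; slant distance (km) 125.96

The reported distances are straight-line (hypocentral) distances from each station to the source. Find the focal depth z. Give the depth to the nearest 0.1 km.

Each station gives a sphere (x−x_i)² + (y−y_i)² + z² = d_i² (stations at z=0).
Subtracting the PAS sphere from RCM and LON: z² cancels, leaving linear equations in x and y:
72.8 x − 149.6 y = 3198.08
-78.4 x − 130.6 y = 1542.63
Solving: x ≈ 8.801, y ≈ -17.095 km (keep extra digits for the depth step; rounded: 8.8, -17.1).
Then from the PAS sphere: z² = 73.24² − (x + 57.0)² − (y + 10.6)² with x = 8.801, y = -17.095, so z ≈ 31.498 ≈ 31.5 km.

z ≈ 31.5 km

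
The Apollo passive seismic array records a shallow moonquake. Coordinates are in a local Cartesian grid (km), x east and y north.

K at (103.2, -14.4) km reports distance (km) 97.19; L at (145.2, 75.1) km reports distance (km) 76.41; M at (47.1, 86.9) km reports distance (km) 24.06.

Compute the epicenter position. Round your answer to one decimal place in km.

Circle about each station: (x − 103.2)² + (y + 14.4)² = 97.19²; (x − 145.2)² + (y − 75.1)² = 76.41²; (x − 47.1)² + (y − 86.9)² = 24.06².
Subtracting the K equation from the L and M equations removes the quadratic terms:
84.0 x + 179.0 y = 19472.86
-112.2 x + 202.6 y = 7779.43
Solving the 2×2 system: x ≈ 68.8, y ≈ 76.5 km.

x ≈ 68.8 km, y ≈ 76.5 km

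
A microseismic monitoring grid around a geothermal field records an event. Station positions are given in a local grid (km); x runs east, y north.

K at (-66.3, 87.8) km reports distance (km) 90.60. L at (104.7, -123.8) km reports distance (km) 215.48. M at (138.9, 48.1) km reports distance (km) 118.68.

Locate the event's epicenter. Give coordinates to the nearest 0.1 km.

Circle about each station: (x + 66.3)² + (y − 87.8)² = 90.60²; (x − 104.7)² + (y + 123.8)² = 215.48²; (x − 138.9)² + (y − 48.1)² = 118.68².
Subtracting the K equation from the L and M equations removes the quadratic terms:
342.0 x − 423.2 y = -24039.27
410.4 x − 79.4 y = 3625.71
Solving the 2×2 system: x ≈ 23.5, y ≈ 75.8 km.

(23.5, 75.8)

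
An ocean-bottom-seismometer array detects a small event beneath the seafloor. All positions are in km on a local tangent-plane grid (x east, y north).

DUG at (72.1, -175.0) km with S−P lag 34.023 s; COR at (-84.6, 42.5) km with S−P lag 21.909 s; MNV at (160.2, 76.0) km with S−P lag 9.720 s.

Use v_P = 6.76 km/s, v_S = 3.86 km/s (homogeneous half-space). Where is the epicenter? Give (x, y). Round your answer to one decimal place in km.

(91.8, 130.5)

Distance from S−P lag: d = Δt · v_P v_S / (v_P − v_S) = Δt · (6.76·3.86)/(6.76−3.86) ≈ 8.9978·Δt.
So d_DUG = 306.13, d_COR = 197.13, d_MNV = 87.46 km.
Circle about each station: (x − 72.1)² + (y + 175.0)² = 306.13²; (x + 84.6)² + (y − 42.5)² = 197.13²; (x − 160.2)² + (y − 76.0)² = 87.46².
Subtracting the DUG equation from the COR and MNV equations removes the quadratic terms:
-313.4 x + 435.0 y = 27995.34
176.2 x + 502.0 y = 81682.96
Solving the 2×2 system: x ≈ 91.8, y ≈ 130.5 km.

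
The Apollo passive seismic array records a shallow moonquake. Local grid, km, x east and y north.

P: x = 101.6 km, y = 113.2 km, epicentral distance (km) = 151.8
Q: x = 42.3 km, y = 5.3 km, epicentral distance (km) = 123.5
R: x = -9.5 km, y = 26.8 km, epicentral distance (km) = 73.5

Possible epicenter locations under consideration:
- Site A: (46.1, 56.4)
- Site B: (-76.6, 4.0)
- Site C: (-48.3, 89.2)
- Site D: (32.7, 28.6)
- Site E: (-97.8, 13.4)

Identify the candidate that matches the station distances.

For each candidate, compare |candidate − station| to the reported distance:
Site A: residuals P 72.4, Q 72.3, R 10.5 → max 72.4 km
Site B: residuals P 57.2, Q 4.6, R 2.6 → max 57.2 km
Site C: residuals P 0.0, Q 0.0, R 0.0 → max 0.0 km
Site D: residuals P 42.7, Q 98.3, R 31.3 → max 98.3 km
Site E: residuals P 71.2, Q 16.8, R 15.8 → max 71.2 km
Only Site C has all residuals ≈ 0.

Site C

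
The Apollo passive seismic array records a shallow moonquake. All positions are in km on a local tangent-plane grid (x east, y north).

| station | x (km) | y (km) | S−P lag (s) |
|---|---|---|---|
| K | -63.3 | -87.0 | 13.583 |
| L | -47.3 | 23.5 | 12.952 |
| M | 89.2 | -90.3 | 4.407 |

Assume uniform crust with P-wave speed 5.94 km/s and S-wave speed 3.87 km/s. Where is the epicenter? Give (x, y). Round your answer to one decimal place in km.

Distance from S−P lag: d = Δt · v_P v_S / (v_P − v_S) = Δt · (5.94·3.87)/(5.94−3.87) ≈ 11.1052·Δt.
So d_K = 150.84, d_L = 143.83, d_M = 48.94 km.
Circle about each station: (x + 63.3)² + (y + 87.0)² = 150.84²; (x + 47.3)² + (y − 23.5)² = 143.83²; (x − 89.2)² + (y + 90.3)² = 48.94².
Subtracting the K equation from the L and M equations removes the quadratic terms:
32.0 x + 221.0 y = -6720.71
305.0 x − 6.6 y = 24892.42
Solving the 2×2 system: x ≈ 80.7, y ≈ -42.1 km.
Check against K (with the unrounded x, y): √((x + 63.3)²+(y + 87.0)²) = 150.84 ≈ 150.84 km. ✓

80.7 km east, -42.1 km north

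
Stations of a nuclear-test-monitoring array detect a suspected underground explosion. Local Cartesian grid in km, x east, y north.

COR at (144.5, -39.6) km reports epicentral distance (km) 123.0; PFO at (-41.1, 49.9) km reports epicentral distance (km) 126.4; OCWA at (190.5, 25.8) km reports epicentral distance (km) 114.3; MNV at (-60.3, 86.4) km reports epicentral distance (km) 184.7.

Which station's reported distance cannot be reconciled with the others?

Solve using three stations at a time. Using COR, PFO, OCWA (subtract circle equations pairwise → linear system) gives (x, y) ≈ (84.1, 67.6).
Distances from that point to each station vs reported:
  COR: calculated 123.0 vs reported 123.0 → residual 0.0 km
  PFO: calculated 126.4 vs reported 126.4 → residual 0.0 km
  OCWA: calculated 114.3 vs reported 114.3 → residual 0.0 km
  MNV: calculated 145.6 vs reported 184.7 → residual 39.1 km
COR, PFO, OCWA are mutually consistent (residuals ≈ 0); MNV is off by 39.1 km.

MNV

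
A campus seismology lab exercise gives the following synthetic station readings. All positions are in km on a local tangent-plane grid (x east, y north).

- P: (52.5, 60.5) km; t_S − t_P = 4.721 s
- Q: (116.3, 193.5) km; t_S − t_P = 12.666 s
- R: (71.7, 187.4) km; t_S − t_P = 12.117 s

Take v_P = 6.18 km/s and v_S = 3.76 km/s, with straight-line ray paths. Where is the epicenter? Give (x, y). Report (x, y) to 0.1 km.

(95.9, 73.6)

Distance from S−P lag: d = Δt · v_P v_S / (v_P − v_S) = Δt · (6.18·3.76)/(6.18−3.76) ≈ 9.6020·Δt.
So d_P = 45.33, d_Q = 121.62, d_R = 116.35 km.
Circle about each station: (x − 52.5)² + (y − 60.5)² = 45.33²; (x − 116.3)² + (y − 193.5)² = 121.62²; (x − 71.7)² + (y − 187.4)² = 116.35².
Subtracting the P equation from the Q and R equations removes the quadratic terms:
127.6 x + 266.0 y = 31814.82
38.4 x + 253.8 y = 22360.64
Solving the 2×2 system: x ≈ 95.9, y ≈ 73.6 km.
Check against P (with the unrounded x, y): √((x − 52.5)²+(y − 60.5)²) = 45.35 ≈ 45.33 km. ✓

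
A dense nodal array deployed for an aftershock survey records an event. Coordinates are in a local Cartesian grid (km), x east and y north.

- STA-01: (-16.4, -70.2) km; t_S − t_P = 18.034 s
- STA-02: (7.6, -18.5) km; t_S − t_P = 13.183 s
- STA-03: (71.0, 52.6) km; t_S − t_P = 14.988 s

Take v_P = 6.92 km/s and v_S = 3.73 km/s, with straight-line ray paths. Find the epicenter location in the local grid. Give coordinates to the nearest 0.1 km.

(-48.7, 72.1)

Distance from S−P lag: d = Δt · v_P v_S / (v_P − v_S) = Δt · (6.92·3.73)/(6.92−3.73) ≈ 8.0914·Δt.
So d_STA-01 = 145.92, d_STA-02 = 106.67, d_STA-03 = 121.27 km.
Circle about each station: (x + 16.4)² + (y + 70.2)² = 145.92²; (x − 7.6)² + (y + 18.5)² = 106.67²; (x − 71.0)² + (y − 52.6)² = 121.27².
Subtracting the STA-01 equation from the STA-02 and STA-03 equations removes the quadratic terms:
48.0 x + 103.4 y = 5117.17
174.8 x + 245.6 y = 9196.99
Solving the 2×2 system: x ≈ -48.7, y ≈ 72.1 km.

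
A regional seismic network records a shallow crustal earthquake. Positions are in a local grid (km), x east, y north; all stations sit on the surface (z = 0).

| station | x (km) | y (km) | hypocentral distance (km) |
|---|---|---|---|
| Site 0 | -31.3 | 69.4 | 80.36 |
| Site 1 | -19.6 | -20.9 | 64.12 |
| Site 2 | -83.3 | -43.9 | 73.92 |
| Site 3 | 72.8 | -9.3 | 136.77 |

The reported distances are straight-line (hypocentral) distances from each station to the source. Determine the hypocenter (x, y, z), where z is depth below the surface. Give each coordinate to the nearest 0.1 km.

(-55.2, 7.4, 45.2)

Each station gives a sphere (x−x_i)² + (y−y_i)² + z² = d_i² (stations at z=0).
Subtracting the Site 0 sphere from Site 1 and Site 2: z² cancels, leaving linear equations in x and y:
23.4 x − 180.6 y = -2628.72
-104.0 x − 226.6 y = 4063.61
Solving: x ≈ -55.203, y ≈ 7.403 km (keep extra digits for the depth step; rounded: -55.2, 7.4).
Then from the Site 0 sphere: z² = 80.36² − (x + 31.3)² − (y − 69.4)² with x = -55.203, y = 7.403, so z ≈ 45.197 ≈ 45.2 km.
Check against Site 3 (with the unrounded solution): distance 136.77 ≈ 136.77 km. ✓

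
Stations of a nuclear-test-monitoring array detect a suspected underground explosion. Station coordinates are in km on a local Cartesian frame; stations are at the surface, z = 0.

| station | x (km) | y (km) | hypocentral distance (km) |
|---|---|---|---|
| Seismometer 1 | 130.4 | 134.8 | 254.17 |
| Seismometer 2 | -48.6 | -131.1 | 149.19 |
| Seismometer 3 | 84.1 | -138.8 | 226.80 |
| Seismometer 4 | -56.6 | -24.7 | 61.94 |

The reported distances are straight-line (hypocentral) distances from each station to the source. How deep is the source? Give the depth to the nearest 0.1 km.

z ≈ 46.1 km

Each station gives a sphere (x−x_i)² + (y−y_i)² + z² = d_i² (stations at z=0).
Subtracting the Seismometer 1 sphere from Seismometer 2 and Seismometer 3: z² cancels, leaving linear equations in x and y:
-358.0 x − 531.8 y = 26718.70
-92.6 x − 547.2 y = 4327.20
Solving: x ≈ -84.003, y ≈ 6.308 km (keep extra digits for the depth step; rounded: -84.0, 6.3).
Then from the Seismometer 1 sphere: z² = 254.17² − (x − 130.4)² − (y − 134.8)² with x = -84.003, y = 6.308, so z ≈ 46.082 ≈ 46.1 km.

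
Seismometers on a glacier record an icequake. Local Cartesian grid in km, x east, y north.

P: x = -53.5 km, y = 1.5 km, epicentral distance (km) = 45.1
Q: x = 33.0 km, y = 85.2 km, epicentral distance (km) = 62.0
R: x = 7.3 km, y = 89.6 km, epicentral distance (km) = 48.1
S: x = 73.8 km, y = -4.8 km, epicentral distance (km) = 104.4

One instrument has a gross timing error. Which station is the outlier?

Solve using three stations at a time. Using Q, R, S (subtract circle equations pairwise → linear system) gives (x, y) ≈ (-16.4, 47.7).
Distances from that point to each station vs reported:
  P: calculated 59.3 vs reported 45.1 → residual 14.2 km
  Q: calculated 62.0 vs reported 62.0 → residual 0.0 km
  R: calculated 48.1 vs reported 48.1 → residual 0.0 km
  S: calculated 104.4 vs reported 104.4 → residual 0.0 km
Q, R, S are mutually consistent (residuals ≈ 0); P is off by 14.2 km.

P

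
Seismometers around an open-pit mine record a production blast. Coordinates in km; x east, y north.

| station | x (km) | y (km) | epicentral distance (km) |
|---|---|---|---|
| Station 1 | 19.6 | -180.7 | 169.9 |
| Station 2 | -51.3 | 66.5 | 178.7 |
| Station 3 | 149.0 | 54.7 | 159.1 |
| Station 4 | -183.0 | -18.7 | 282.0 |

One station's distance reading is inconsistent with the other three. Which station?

Solve using three stations at a time. Using Station 1, Station 2, Station 4 (subtract circle equations pairwise → linear system) gives (x, y) ≈ (98.7, -30.5).
Distances from that point to each station vs reported:
  Station 1: calculated 169.8 vs reported 169.9 → residual 0.1 km
  Station 2: calculated 178.6 vs reported 178.7 → residual 0.1 km
  Station 3: calculated 98.9 vs reported 159.1 → residual 60.2 km
  Station 4: calculated 281.9 vs reported 282.0 → residual 0.1 km
Station 1, Station 2, Station 4 are mutually consistent (residuals ≈ 0); Station 3 is off by 60.2 km.

Station 3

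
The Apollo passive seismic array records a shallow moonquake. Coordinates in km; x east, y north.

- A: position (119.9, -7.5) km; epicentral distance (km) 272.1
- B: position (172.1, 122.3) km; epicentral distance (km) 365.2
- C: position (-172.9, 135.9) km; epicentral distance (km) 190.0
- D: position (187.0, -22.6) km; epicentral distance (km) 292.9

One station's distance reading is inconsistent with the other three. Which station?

Solve using three stations at a time. Using A, B, C (subtract circle equations pairwise → linear system) gives (x, y) ≈ (-148.5, -52.7).
Distances from that point to each station vs reported:
  A: calculated 272.2 vs reported 272.1 → residual 0.1 km
  B: calculated 365.3 vs reported 365.2 → residual 0.1 km
  C: calculated 190.2 vs reported 190.0 → residual 0.2 km
  D: calculated 336.9 vs reported 292.9 → residual 44.0 km
A, B, C are mutually consistent (residuals ≈ 0); D is off by 44.0 km.

D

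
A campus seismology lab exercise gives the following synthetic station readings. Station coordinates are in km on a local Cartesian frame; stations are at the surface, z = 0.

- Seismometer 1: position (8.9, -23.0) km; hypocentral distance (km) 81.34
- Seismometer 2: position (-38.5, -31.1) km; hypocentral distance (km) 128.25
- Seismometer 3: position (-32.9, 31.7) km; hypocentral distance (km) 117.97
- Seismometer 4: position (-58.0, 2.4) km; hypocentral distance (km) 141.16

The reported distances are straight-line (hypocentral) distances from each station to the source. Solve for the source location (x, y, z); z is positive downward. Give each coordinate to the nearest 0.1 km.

x ≈ 82.6 km, y ≈ 9.9 km, depth ≈ 10.1 km

Each station gives a sphere (x−x_i)² + (y−y_i)² + z² = d_i² (stations at z=0).
Subtracting the Seismometer 1 sphere from Seismometer 2 and Seismometer 3: z² cancels, leaving linear equations in x and y:
-94.8 x − 16.2 y = -7990.62
-83.6 x + 109.4 y = -5821.64
Solving: x ≈ 82.597, y ≈ 9.904 km (keep extra digits for the depth step; rounded: 82.6, 9.9).
Then from the Seismometer 1 sphere: z² = 81.34² − (x − 8.9)² − (y + 23.0)² with x = 82.597, y = 9.904, so z ≈ 10.113 ≈ 10.1 km.
Check against Seismometer 4 (with the unrounded solution): distance 141.16 ≈ 141.16 km. ✓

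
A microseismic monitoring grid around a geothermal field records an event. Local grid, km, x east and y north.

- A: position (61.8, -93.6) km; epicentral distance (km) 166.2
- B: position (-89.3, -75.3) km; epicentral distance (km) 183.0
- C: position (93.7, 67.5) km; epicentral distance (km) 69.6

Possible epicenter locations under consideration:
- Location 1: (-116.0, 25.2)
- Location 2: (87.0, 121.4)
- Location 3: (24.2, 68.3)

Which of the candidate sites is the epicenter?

Location 3

For each candidate, compare |candidate − station| to the reported distance:
Location 1: residuals A 47.6, B 79.0, C 144.3 → max 144.3 km
Location 2: residuals A 50.3, B 81.1, C 15.3 → max 81.1 km
Location 3: residuals A 0.0, B 0.0, C 0.1 → max 0.1 km
Only Location 3 has all residuals ≈ 0.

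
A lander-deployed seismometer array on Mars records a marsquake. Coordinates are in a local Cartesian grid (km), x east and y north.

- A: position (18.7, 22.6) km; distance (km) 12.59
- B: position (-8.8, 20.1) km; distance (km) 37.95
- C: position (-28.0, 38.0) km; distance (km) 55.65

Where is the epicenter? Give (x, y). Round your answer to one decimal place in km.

Circle about each station: (x − 18.7)² + (y − 22.6)² = 12.59²; (x + 8.8)² + (y − 20.1)² = 37.95²; (x + 28.0)² + (y − 38.0)² = 55.65².
Subtracting the A equation from the B and C equations removes the quadratic terms:
-55.0 x − 5.0 y = -1660.69
-93.4 x + 30.8 y = -1570.86
Solving the 2×2 system: x ≈ 27.3, y ≈ 31.8 km.

x ≈ 27.3 km, y ≈ 31.8 km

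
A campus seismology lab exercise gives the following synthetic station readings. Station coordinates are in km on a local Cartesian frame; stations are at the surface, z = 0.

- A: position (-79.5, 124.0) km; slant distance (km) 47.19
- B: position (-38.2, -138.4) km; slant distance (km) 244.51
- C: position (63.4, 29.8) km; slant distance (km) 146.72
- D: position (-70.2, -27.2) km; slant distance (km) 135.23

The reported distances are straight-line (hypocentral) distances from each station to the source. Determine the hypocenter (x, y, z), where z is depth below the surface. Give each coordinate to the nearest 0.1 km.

Each station gives a sphere (x−x_i)² + (y−y_i)² + z² = d_i² (stations at z=0).
Subtracting the A sphere from B and C: z² cancels, leaving linear equations in x and y:
82.6 x − 524.8 y = -58640.69
285.8 x − 188.4 y = -36088.51
Solving: x ≈ -58.704, y ≈ 102.500 km (keep extra digits for the depth step; rounded: -58.7, 102.5).
Then from the A sphere: z² = 47.19² − (x + 79.5)² − (y − 124.0)² with x = -58.704, y = 102.500, so z ≈ 36.499 ≈ 36.5 km.

(-58.7, 102.5, 36.5)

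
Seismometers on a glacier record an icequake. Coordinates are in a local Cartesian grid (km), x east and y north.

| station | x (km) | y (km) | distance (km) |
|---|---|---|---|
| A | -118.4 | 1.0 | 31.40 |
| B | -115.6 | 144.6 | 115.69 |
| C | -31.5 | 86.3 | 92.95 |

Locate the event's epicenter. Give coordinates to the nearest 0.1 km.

x ≈ -105.0 km, y ≈ 29.4 km

Circle about each station: (x + 118.4)² + (y − 1.0)² = 31.40²; (x + 115.6)² + (y − 144.6)² = 115.69²; (x + 31.5)² + (y − 86.3)² = 92.95².
Subtracting the A equation from the B and C equations removes the quadratic terms:
5.6 x + 287.2 y = 7854.74
173.8 x + 170.6 y = -13233.36
Solving the 2×2 system: x ≈ -105.0, y ≈ 29.4 km.
Check against A (with the unrounded x, y): √((x + 118.4)²+(y − 1.0)²) = 31.40 ≈ 31.40 km. ✓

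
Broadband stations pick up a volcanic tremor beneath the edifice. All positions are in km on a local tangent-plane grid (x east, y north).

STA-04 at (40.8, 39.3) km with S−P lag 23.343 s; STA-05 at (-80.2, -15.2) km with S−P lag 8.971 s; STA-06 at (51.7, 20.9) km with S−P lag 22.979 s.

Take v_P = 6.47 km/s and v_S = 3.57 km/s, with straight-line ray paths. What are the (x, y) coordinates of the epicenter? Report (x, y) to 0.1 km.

Distance from S−P lag: d = Δt · v_P v_S / (v_P − v_S) = Δt · (6.47·3.57)/(6.47−3.57) ≈ 7.9648·Δt.
So d_STA-04 = 185.92, d_STA-05 = 71.45, d_STA-06 = 183.02 km.
Circle about each station: (x − 40.8)² + (y − 39.3)² = 185.92²; (x + 80.2)² + (y + 15.2)² = 71.45²; (x − 51.7)² + (y − 20.9)² = 183.02².
Subtracting the STA-04 equation from the STA-05 and STA-06 equations removes the quadratic terms:
-242.0 x − 109.0 y = 32915.09
21.8 x − 36.8 y = 970.50
Solving the 2×2 system: x ≈ -98.0, y ≈ -84.4 km.

-98.0 km east, -84.4 km north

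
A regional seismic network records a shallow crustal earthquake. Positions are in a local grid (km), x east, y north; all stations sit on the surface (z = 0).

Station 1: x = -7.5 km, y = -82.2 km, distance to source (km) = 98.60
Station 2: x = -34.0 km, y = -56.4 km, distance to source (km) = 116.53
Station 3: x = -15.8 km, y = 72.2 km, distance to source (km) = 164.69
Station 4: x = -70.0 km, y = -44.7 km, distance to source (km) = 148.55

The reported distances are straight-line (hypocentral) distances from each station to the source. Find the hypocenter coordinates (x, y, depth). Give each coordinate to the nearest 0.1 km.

x ≈ 63.7 km, y ≈ -57.3 km, depth ≈ 63.5 km

Each station gives a sphere (x−x_i)² + (y−y_i)² + z² = d_i² (stations at z=0).
Subtracting the Station 1 sphere from Station 2 and Station 3: z² cancels, leaving linear equations in x and y:
-53.0 x + 51.6 y = -6333.41
-16.6 x + 308.8 y = -18751.45
Solving: x ≈ 63.713, y ≈ -57.299 km (keep extra digits for the depth step; rounded: 63.7, -57.3).
Then from the Station 1 sphere: z² = 98.60² − (x + 7.5)² − (y + 82.2)² with x = 63.713, y = -57.299, so z ≈ 63.487 ≈ 63.5 km.
Check against Station 4 (with the unrounded solution): distance 148.55 ≈ 148.55 km. ✓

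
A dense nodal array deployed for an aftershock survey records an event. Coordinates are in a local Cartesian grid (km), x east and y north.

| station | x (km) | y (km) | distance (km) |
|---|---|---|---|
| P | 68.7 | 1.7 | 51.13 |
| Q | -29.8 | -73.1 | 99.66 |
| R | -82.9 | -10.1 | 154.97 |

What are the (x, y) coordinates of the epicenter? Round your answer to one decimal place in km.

x ≈ 67.0 km, y ≈ -49.4 km

Circle about each station: (x − 68.7)² + (y − 1.7)² = 51.13²; (x + 29.8)² + (y + 73.1)² = 99.66²; (x + 82.9)² + (y + 10.1)² = 154.97².
Subtracting the P equation from the Q and R equations removes the quadratic terms:
-197.0 x − 149.6 y = -5808.77
-303.2 x − 23.6 y = -19149.58
Solving the 2×2 system: x ≈ 67.0, y ≈ -49.4 km.
Check against P (with the unrounded x, y): √((x − 68.7)²+(y − 1.7)²) = 51.13 ≈ 51.13 km. ✓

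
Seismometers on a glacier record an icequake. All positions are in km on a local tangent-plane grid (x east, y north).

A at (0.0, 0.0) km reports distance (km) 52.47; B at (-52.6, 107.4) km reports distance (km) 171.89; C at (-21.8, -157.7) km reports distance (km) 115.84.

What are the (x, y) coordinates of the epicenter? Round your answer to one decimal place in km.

(18.5, -49.1)

Circle about each station: x² + y² = 52.47²; (x + 52.6)² + (y − 107.4)² = 171.89²; (x + 21.8)² + (y + 157.7)² = 115.84².
Subtracting pairs of circle equations eliminates x²+y² and gives linear equations (the radical axes):
-105.2 x + 214.8 y = -12491.55
-43.6 x − 315.4 y = 14678.73
Solving the 2×2 system: x ≈ 18.5, y ≈ -49.1 km.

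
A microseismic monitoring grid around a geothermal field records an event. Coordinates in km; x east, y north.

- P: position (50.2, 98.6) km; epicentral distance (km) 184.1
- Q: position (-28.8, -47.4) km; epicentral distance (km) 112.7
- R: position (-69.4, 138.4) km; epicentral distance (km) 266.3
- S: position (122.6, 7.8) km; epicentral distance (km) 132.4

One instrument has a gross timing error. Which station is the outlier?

Solve using three stations at a time. Using P, Q, R (subtract circle equations pairwise → linear system) gives (x, y) ≈ (78.0, -83.4).
Distances from that point to each station vs reported:
  P: calculated 184.1 vs reported 184.1 → residual 0.0 km
  Q: calculated 112.7 vs reported 112.7 → residual 0.0 km
  R: calculated 266.3 vs reported 266.3 → residual 0.0 km
  S: calculated 101.5 vs reported 132.4 → residual 30.9 km
P, Q, R are mutually consistent (residuals ≈ 0); S is off by 30.9 km.

S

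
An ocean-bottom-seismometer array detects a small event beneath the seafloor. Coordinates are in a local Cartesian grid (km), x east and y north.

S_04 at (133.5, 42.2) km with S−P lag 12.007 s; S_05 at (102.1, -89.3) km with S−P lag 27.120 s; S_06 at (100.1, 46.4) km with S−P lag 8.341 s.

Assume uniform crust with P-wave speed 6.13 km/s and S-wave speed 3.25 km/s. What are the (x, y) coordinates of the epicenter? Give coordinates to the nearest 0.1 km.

Distance from S−P lag: d = Δt · v_P v_S / (v_P − v_S) = Δt · (6.13·3.25)/(6.13−3.25) ≈ 6.9175·Δt.
So d_S_04 = 83.06, d_S_05 = 187.60, d_S_06 = 57.70 km.
Circle about each station: (x − 133.5)² + (y − 42.2)² = 83.06²; (x − 102.1)² + (y + 89.3)² = 187.60²; (x − 100.1)² + (y − 46.4)² = 57.70².
Subtracting the S_04 equation from the S_05 and S_06 equations removes the quadratic terms:
-62.8 x − 263.0 y = -29498.99
-66.8 x + 8.4 y = -3860.45
Solving the 2×2 system: x ≈ 69.8, y ≈ 95.5 km.

x ≈ 69.8 km, y ≈ 95.5 km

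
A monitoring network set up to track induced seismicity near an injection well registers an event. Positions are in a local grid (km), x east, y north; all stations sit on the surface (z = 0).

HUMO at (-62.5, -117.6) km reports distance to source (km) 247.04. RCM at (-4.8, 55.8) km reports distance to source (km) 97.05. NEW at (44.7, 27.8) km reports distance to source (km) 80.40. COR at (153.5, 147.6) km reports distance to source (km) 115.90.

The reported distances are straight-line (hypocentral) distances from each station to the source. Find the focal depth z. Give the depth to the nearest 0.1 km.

Each station gives a sphere (x−x_i)² + (y−y_i)² + z² = d_i² (stations at z=0).
Subtracting the HUMO sphere from RCM and NEW: z² cancels, leaving linear equations in x and y:
115.4 x + 346.8 y = 37010.73
214.4 x + 290.8 y = 39599.52
Solving: x ≈ 72.812, y ≈ 82.492 km (keep extra digits for the depth step; rounded: 72.8, 82.5).
Then from the HUMO sphere: z² = 247.04² − (x + 62.5)² − (y + 117.6)² with x = 72.812, y = 82.492, so z ≈ 51.794 ≈ 51.8 km.
Check against COR (with the unrounded solution): distance 115.90 ≈ 115.90 km. ✓

z ≈ 51.8 km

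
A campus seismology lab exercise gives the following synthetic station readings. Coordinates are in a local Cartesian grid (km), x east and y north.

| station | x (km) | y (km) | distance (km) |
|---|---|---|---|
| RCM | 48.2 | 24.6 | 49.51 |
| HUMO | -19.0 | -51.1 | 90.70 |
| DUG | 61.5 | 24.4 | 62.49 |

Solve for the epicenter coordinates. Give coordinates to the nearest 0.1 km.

0.4 km east, 37.5 km north

Circle about each station: (x − 48.2)² + (y − 24.6)² = 49.51²; (x + 19.0)² + (y + 51.1)² = 90.70²; (x − 61.5)² + (y − 24.4)² = 62.49².
Subtracting pairs of circle equations eliminates x²+y² and gives linear equations (the radical axes):
-134.4 x − 151.4 y = -5731.44
26.6 x − 0.4 y = -4.55
Solving the 2×2 system: x ≈ 0.4, y ≈ 37.5 km.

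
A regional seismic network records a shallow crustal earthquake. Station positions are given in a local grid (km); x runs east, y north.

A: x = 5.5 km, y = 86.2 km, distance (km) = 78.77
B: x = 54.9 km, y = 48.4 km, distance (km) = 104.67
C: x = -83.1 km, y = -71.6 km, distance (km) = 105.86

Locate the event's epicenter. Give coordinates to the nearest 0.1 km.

-47.8 km east, 28.2 km north

Circle about each station: (x − 5.5)² + (y − 86.2)² = 78.77²; (x − 54.9)² + (y − 48.4)² = 104.67²; (x + 83.1)² + (y + 71.6)² = 105.86².
Subtracting the A equation from the B and C equations removes the quadratic terms:
98.8 x − 75.6 y = -6855.22
-177.2 x − 315.6 y = -430.15
Solving the 2×2 system: x ≈ -47.8, y ≈ 28.2 km.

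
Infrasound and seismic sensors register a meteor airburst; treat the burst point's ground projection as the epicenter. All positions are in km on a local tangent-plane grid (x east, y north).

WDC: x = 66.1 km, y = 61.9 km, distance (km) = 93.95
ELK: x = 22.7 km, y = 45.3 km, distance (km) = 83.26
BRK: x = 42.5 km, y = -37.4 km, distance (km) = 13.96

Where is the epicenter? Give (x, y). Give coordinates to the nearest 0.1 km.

Circle about each station: (x − 66.1)² + (y − 61.9)² = 93.95²; (x − 22.7)² + (y − 45.3)² = 83.26²; (x − 42.5)² + (y + 37.4)² = 13.96².
Subtracting the WDC equation from the ELK and BRK equations removes the quadratic terms:
-86.8 x − 33.2 y = -3739.07
-47.2 x − 198.6 y = 3635.91
Solving the 2×2 system: x ≈ 55.1, y ≈ -31.4 km.

(55.1, -31.4)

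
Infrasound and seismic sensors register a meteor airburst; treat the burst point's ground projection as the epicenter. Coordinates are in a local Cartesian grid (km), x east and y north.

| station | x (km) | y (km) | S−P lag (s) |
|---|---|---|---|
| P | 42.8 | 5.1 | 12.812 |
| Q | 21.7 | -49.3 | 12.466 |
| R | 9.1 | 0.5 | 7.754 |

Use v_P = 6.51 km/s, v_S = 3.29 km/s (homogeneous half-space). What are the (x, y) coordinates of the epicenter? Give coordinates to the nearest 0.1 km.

Distance from S−P lag: d = Δt · v_P v_S / (v_P − v_S) = Δt · (6.51·3.29)/(6.51−3.29) ≈ 6.6515·Δt.
So d_P = 85.22, d_Q = 82.92, d_R = 51.58 km.
Circle about each station: (x − 42.8)² + (y − 5.1)² = 85.22²; (x − 21.7)² + (y + 49.3)² = 82.92²; (x − 9.1)² + (y − 0.5)² = 51.58².
Subtracting the P equation from the Q and R equations removes the quadratic terms:
-42.2 x − 108.8 y = 1430.25
-67.4 x − 9.2 y = 2827.16
Solving the 2×2 system: x ≈ -42.4, y ≈ 3.3 km.
Check against P (with the unrounded x, y): √((x − 42.8)²+(y − 5.1)²) = 85.22 ≈ 85.22 km. ✓

-42.4 km east, 3.3 km north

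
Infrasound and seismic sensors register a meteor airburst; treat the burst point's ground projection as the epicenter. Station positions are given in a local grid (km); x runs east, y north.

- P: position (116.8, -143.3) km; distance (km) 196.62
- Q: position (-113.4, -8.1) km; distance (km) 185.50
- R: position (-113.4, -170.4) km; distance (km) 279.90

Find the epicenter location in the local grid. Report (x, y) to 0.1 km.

Circle about each station: (x − 116.8)² + (y + 143.3)² = 196.62²; (x + 113.4)² + (y + 8.1)² = 185.50²; (x + 113.4)² + (y + 170.4)² = 279.90².
Subtracting pairs of circle equations eliminates x²+y² and gives linear equations (the radical axes):
-460.4 x + 270.4 y = -17002.79
-460.4 x − 54.2 y = -31966.00
Solving the 2×2 system: x ≈ 64.0, y ≈ 46.1 km.

(64.0, 46.1)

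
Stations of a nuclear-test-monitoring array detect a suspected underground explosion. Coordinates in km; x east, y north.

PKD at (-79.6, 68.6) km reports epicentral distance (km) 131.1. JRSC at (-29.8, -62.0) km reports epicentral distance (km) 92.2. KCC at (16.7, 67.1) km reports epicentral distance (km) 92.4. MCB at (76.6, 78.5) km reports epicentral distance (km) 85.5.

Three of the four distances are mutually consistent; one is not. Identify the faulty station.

Solve using three stations at a time. Using PKD, JRSC, MCB (subtract circle equations pairwise → linear system) gives (x, y) ≈ (34.5, 4.1).
Distances from that point to each station vs reported:
  PKD: calculated 131.1 vs reported 131.1 → residual 0.0 km
  JRSC: calculated 92.2 vs reported 92.2 → residual 0.0 km
  KCC: calculated 65.5 vs reported 92.4 → residual 26.9 km
  MCB: calculated 85.5 vs reported 85.5 → residual 0.0 km
PKD, JRSC, MCB are mutually consistent (residuals ≈ 0); KCC is off by 26.9 km.

KCC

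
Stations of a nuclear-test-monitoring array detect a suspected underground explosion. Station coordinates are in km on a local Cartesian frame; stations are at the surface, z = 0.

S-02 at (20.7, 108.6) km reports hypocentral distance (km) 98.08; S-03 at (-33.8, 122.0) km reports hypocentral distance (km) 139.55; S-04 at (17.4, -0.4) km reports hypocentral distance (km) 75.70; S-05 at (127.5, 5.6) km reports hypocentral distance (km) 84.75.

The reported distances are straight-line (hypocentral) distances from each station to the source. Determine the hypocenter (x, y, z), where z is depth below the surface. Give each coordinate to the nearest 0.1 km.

Each station gives a sphere (x−x_i)² + (y−y_i)² + z² = d_i² (stations at z=0).
Subtracting the S-02 sphere from S-03 and S-04: z² cancels, leaving linear equations in x and y:
-109.0 x + 26.8 y = -6050.53
-6.6 x − 218.0 y = -8030.33
Solving: x ≈ 64.089, y ≈ 34.896 km (keep extra digits for the depth step; rounded: 64.1, 34.9).
Then from the S-02 sphere: z² = 98.08² − (x − 20.7)² − (y − 108.6)² with x = 64.089, y = 34.896, so z ≈ 48.008 ≈ 48.0 km.

(64.1, 34.9, 48.0)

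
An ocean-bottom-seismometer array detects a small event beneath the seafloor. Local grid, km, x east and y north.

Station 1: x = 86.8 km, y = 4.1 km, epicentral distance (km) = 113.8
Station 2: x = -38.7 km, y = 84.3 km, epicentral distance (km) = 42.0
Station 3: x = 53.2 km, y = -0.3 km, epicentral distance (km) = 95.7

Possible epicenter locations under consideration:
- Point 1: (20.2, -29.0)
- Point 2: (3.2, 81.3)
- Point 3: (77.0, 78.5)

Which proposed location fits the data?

Point 2

For each candidate, compare |candidate − station| to the reported distance:
Point 1: residuals Station 1 39.4, Station 2 85.7, Station 3 52.0 → max 85.7 km
Point 2: residuals Station 1 0.0, Station 2 0.0, Station 3 0.0 → max 0.0 km
Point 3: residuals Station 1 38.8, Station 2 73.8, Station 3 13.4 → max 73.8 km
Only Point 2 has all residuals ≈ 0.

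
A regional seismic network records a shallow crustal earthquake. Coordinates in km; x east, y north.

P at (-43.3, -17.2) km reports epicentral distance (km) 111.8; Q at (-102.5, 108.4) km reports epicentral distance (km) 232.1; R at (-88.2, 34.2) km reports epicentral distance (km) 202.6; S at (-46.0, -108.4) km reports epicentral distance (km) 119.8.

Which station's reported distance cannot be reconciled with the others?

R

Solve using three stations at a time. Using P, Q, S (subtract circle equations pairwise → linear system) gives (x, y) ≈ (61.4, -55.8).
Distances from that point to each station vs reported:
  P: calculated 111.6 vs reported 111.8 → residual 0.2 km
  Q: calculated 232.0 vs reported 232.1 → residual 0.1 km
  R: calculated 174.6 vs reported 202.6 → residual 28.0 km
  S: calculated 119.6 vs reported 119.8 → residual 0.2 km
P, Q, S are mutually consistent (residuals ≈ 0); R is off by 28.0 km.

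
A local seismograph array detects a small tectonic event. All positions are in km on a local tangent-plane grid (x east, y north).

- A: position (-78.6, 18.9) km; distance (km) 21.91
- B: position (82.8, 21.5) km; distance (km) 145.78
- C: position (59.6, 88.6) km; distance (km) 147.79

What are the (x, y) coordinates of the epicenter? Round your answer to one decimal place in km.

x ≈ -62.0 km, y ≈ 4.6 km

Circle about each station: (x + 78.6)² + (y − 18.9)² = 21.91²; (x − 82.8)² + (y − 21.5)² = 145.78²; (x − 59.6)² + (y − 88.6)² = 147.79².
Subtracting the A equation from the B and C equations removes the quadratic terms:
322.8 x + 5.2 y = -19988.84
276.4 x + 139.4 y = -16494.89
Solving the 2×2 system: x ≈ -62.0, y ≈ 4.6 km.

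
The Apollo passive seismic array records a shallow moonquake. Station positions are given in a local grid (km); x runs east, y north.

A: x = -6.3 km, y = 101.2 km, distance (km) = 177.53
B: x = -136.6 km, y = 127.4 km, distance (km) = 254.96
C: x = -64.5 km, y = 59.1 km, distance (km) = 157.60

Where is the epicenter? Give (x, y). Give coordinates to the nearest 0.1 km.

x ≈ 19.1 km, y ≈ -74.5 km

Circle about each station: (x + 6.3)² + (y − 101.2)² = 177.53²; (x + 136.6)² + (y − 127.4)² = 254.96²; (x + 64.5)² + (y − 59.1)² = 157.60².
Subtracting pairs of circle equations eliminates x²+y² and gives linear equations (the radical axes):
-260.6 x + 52.4 y = -8878.51
-116.4 x − 84.2 y = 4051.07
Solving the 2×2 system: x ≈ 19.1, y ≈ -74.5 km.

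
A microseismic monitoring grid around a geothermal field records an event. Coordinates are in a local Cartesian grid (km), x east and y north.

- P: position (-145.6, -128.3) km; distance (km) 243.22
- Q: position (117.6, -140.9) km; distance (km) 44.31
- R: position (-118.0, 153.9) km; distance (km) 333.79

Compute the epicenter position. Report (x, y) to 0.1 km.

(96.2, -102.1)

Circle about each station: (x + 145.6)² + (y + 128.3)² = 243.22²; (x − 117.6)² + (y + 140.9)² = 44.31²; (x + 118.0)² + (y − 153.9)² = 333.79².
Subtracting the P equation from the Q and R equations removes the quadratic terms:
526.4 x − 25.2 y = 53214.91
55.2 x + 564.4 y = -52310.84
Solving the 2×2 system: x ≈ 96.2, y ≈ -102.1 km.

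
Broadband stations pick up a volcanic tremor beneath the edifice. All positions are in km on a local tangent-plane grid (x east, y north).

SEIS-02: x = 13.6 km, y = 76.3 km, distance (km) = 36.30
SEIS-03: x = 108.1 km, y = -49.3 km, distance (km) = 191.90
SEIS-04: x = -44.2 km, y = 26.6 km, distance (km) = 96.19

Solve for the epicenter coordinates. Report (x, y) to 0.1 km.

2.3 km east, 110.8 km north

Circle about each station: (x − 13.6)² + (y − 76.3)² = 36.30²; (x − 108.1)² + (y + 49.3)² = 191.90²; (x + 44.2)² + (y − 26.6)² = 96.19².
Subtracting the SEIS-02 equation from the SEIS-03 and SEIS-04 equations removes the quadratic terms:
189.0 x − 251.2 y = -27398.47
-115.6 x − 99.4 y = -11280.28
Solving the 2×2 system: x ≈ 2.3, y ≈ 110.8 km.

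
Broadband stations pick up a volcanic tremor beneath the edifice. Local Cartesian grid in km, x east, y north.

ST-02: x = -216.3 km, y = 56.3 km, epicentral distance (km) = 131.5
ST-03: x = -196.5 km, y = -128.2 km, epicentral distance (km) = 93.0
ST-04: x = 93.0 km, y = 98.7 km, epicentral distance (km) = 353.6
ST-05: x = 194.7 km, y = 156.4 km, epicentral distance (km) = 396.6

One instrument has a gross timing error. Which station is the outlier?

ST-04

Solve using three stations at a time. Using ST-02, ST-03, ST-05 (subtract circle equations pairwise → linear system) gives (x, y) ≈ (-142.4, -52.5).
Distances from that point to each station vs reported:
  ST-02: calculated 131.5 vs reported 131.5 → residual 0.0 km
  ST-03: calculated 93.0 vs reported 93.0 → residual 0.0 km
  ST-04: calculated 279.8 vs reported 353.6 → residual 73.8 km
  ST-05: calculated 396.6 vs reported 396.6 → residual 0.0 km
ST-02, ST-03, ST-05 are mutually consistent (residuals ≈ 0); ST-04 is off by 73.8 km.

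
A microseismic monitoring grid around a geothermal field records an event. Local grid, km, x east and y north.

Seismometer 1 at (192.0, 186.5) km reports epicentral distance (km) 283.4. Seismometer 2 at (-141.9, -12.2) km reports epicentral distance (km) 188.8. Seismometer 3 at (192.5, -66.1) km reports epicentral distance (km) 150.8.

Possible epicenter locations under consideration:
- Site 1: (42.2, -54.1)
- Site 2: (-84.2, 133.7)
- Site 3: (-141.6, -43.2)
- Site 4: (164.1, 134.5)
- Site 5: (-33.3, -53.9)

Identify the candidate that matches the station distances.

Site 1

For each candidate, compare |candidate − station| to the reported distance:
Site 1: residuals Seismometer 1 0.0, Seismometer 2 0.0, Seismometer 3 0.0 → max 0.0 km
Site 2: residuals Seismometer 1 2.2, Seismometer 2 31.9, Seismometer 3 190.5 → max 190.5 km
Site 3: residuals Seismometer 1 121.6, Seismometer 2 157.8, Seismometer 3 184.1 → max 184.1 km
Site 4: residuals Seismometer 1 224.4, Seismometer 2 150.5, Seismometer 3 51.8 → max 224.4 km
Site 5: residuals Seismometer 1 46.1, Seismometer 2 72.5, Seismometer 3 75.3 → max 75.3 km
Only Site 1 has all residuals ≈ 0.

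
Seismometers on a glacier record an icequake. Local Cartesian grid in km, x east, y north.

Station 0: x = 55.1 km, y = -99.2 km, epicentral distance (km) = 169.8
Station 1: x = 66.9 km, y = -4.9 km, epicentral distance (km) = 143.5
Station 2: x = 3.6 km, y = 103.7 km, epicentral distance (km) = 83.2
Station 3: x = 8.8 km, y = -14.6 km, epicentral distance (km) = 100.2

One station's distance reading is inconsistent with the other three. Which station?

Solve using three stations at a time. Using Station 1, Station 2, Station 3 (subtract circle equations pairwise → linear system) gives (x, y) ≈ (-63.7, 54.7).
Distances from that point to each station vs reported:
  Station 0: calculated 194.4 vs reported 169.8 → residual 24.6 km
  Station 1: calculated 143.5 vs reported 143.5 → residual 0.0 km
  Station 2: calculated 83.3 vs reported 83.2 → residual 0.1 km
  Station 3: calculated 100.3 vs reported 100.2 → residual 0.1 km
Station 1, Station 2, Station 3 are mutually consistent (residuals ≈ 0); Station 0 is off by 24.6 km.

Station 0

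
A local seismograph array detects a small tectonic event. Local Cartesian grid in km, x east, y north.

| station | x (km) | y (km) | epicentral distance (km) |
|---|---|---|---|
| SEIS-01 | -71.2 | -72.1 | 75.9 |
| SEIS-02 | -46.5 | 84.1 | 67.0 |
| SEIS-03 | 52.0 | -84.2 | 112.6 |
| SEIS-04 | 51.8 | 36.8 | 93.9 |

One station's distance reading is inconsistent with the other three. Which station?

SEIS-02

Solve using three stations at a time. Using SEIS-01, SEIS-03, SEIS-04 (subtract circle equations pairwise → linear system) gives (x, y) ≈ (-30.8, -7.9).
Distances from that point to each station vs reported:
  SEIS-01: calculated 75.9 vs reported 75.9 → residual 0.0 km
  SEIS-02: calculated 93.3 vs reported 67.0 → residual 26.3 km
  SEIS-03: calculated 112.6 vs reported 112.6 → residual 0.0 km
  SEIS-04: calculated 93.9 vs reported 93.9 → residual 0.0 km
SEIS-01, SEIS-03, SEIS-04 are mutually consistent (residuals ≈ 0); SEIS-02 is off by 26.3 km.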